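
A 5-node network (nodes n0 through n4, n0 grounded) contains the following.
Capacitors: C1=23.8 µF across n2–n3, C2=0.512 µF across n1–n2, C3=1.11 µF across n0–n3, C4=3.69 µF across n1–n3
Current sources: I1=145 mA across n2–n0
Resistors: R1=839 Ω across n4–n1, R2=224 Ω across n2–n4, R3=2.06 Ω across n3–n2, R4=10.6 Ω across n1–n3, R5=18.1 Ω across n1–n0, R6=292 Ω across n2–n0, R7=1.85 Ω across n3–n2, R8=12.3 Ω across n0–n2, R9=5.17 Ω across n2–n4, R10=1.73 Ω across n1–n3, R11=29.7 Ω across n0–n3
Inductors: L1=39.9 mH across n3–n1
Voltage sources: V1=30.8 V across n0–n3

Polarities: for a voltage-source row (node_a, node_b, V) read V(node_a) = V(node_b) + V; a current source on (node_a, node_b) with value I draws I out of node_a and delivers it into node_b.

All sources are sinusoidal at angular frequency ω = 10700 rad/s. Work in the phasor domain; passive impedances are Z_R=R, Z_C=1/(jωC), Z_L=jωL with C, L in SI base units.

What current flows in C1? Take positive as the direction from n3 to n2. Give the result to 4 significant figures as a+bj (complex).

-0.1226-0.5366j A

Element admittances at ω=10700 rad/s:
  Y(C1) = 0.000+0.2547j S between n2,n3
  I1: injects 0.145 A into n0 (from n2)
  Y(R1) = 0.001192+0.000j S between n4,n1
  Y(R2) = 0.004464+0.000j S between n2,n4
  Y(L1) = 0.000-0.002342j S between n3,n1
  Y(R3) = 0.4854+0.000j S between n3,n2
  Y(R4) = 0.09434+0.000j S between n1,n3
  Y(R5) = 0.05525+0.000j S between n1,n0
  Y(R6) = 0.003425+0.000j S between n2,n0
  Y(C2) = 0.000+0.005478j S between n1,n2
  Y(C3) = 0.000+0.01188j S between n0,n3
  Y(C4) = 0.000+0.03948j S between n1,n3
  Y(R7) = 0.5405+0.000j S between n3,n2
  Y(R8) = 0.08130+0.000j S between n0,n2
  Y(R9) = 0.1934+0.000j S between n2,n4
  Y(R10) = 0.5780+0.000j S between n1,n3
  Y(R11) = 0.03367+0.000j S between n0,n3
  V1: constraint V(n0)−V(n3) = 30.8
Assemble and solve the 5×5 MNA system:
  V(n1)=-28.47-0.1215j  V(n2)=-28.69-0.4816j  V(n3)=-30.80+0.000j  V(n4)=-28.69-0.4794j
  i(V1)=-4.896-0.4133j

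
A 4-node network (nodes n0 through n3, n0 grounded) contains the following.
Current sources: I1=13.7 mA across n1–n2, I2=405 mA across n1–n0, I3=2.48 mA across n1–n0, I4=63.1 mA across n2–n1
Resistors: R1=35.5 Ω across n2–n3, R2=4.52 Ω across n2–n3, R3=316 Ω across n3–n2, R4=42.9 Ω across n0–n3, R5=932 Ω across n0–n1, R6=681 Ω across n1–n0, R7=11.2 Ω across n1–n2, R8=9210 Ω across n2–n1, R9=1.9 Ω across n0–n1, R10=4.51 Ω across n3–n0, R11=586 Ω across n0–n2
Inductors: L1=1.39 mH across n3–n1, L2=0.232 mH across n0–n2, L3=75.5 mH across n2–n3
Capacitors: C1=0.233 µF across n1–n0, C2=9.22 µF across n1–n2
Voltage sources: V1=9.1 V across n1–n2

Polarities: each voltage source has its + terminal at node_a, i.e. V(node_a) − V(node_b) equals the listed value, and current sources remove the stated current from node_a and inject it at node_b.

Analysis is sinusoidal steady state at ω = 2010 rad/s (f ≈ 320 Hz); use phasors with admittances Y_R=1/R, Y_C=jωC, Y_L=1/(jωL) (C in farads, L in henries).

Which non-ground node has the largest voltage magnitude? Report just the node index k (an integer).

Element admittances at ω=2010 rad/s:
  I1: injects 0.0137 A into n2 (from n1)
  Y(R1) = 0.02817+0.000j S between n2,n3
  Y(R2) = 0.2212+0.000j S between n2,n3
  I2: injects 0.405 A into n0 (from n1)
  Y(R3) = 0.003165+0.000j S between n3,n2
  Y(R4) = 0.02331+0.000j S between n0,n3
  I3: injects 0.00248 A into n0 (from n1)
  Y(L1) = 0.000-0.3579j S between n3,n1
  Y(R5) = 0.001073+0.000j S between n0,n1
  Y(C1) = 0.000+0.0004683j S between n1,n0
  Y(L2) = 0.000-2.144j S between n0,n2
  I4: injects 0.0631 A into n1 (from n2)
  Y(R6) = 0.001468+0.000j S between n1,n0
  Y(R7) = 0.08929+0.000j S between n1,n2
  Y(R8) = 0.0001086+0.000j S between n2,n1
  Y(R9) = 0.5263+0.000j S between n0,n1
  Y(C2) = 0.000+0.01853j S between n1,n2
  Y(R10) = 0.2217+0.000j S between n3,n0
  Y(L3) = 0.000-0.006590j S between n2,n3
  Y(R11) = 0.001706+0.000j S between n0,n2
  V1: constraint V(n1)−V(n2) = 9.1
Assemble and solve the 4×4 MNA system:
  V(n1)=7.889-2.335j  V(n2)=-1.211-2.335j  V(n3)=1.749-5.562j
  i(V1)=-6.500+3.260j

1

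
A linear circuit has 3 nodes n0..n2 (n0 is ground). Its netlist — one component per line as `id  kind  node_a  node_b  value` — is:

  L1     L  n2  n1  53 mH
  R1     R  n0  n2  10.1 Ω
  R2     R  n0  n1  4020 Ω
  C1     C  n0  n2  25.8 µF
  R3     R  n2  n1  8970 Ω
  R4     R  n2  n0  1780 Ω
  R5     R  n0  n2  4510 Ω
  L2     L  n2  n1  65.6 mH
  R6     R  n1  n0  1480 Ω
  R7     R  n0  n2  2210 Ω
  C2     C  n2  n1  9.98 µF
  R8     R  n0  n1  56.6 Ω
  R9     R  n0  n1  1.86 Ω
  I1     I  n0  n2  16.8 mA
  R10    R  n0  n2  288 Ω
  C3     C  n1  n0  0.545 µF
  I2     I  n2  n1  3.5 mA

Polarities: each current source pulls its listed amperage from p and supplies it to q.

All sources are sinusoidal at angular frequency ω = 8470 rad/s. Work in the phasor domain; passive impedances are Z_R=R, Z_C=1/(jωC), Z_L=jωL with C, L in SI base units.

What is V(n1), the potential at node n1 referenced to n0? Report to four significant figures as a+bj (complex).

Element admittances at ω=8470 rad/s:
  Y(L1) = 0.000-0.002228j S between n2,n1
  Y(R1) = 0.09901+0.000j S between n0,n2
  Y(R2) = 0.0002488+0.000j S between n0,n1
  Y(C1) = 0.000+0.2185j S between n0,n2
  Y(R3) = 0.0001115+0.000j S between n2,n1
  Y(R4) = 0.0005618+0.000j S between n2,n0
  Y(R5) = 0.0002217+0.000j S between n0,n2
  Y(L2) = 0.000-0.001800j S between n2,n1
  Y(R6) = 0.0006757+0.000j S between n1,n0
  Y(R7) = 0.0004525+0.000j S between n0,n2
  Y(C2) = 0.000+0.08453j S between n2,n1
  Y(R8) = 0.01767+0.000j S between n0,n1
  Y(R9) = 0.5376+0.000j S between n0,n1
  I1: injects 0.0168 A into n2 (from n0)
  Y(R10) = 0.003472+0.000j S between n0,n2
  Y(C3) = 0.000+0.004616j S between n1,n0
  I2: injects 0.0035 A into n1 (from n2)
Assemble and solve the 2×2 MNA system:
  V(n1)=0.01196+0.0005657j  V(n2)=0.01661-0.03856j

0.01196+0.0005657j V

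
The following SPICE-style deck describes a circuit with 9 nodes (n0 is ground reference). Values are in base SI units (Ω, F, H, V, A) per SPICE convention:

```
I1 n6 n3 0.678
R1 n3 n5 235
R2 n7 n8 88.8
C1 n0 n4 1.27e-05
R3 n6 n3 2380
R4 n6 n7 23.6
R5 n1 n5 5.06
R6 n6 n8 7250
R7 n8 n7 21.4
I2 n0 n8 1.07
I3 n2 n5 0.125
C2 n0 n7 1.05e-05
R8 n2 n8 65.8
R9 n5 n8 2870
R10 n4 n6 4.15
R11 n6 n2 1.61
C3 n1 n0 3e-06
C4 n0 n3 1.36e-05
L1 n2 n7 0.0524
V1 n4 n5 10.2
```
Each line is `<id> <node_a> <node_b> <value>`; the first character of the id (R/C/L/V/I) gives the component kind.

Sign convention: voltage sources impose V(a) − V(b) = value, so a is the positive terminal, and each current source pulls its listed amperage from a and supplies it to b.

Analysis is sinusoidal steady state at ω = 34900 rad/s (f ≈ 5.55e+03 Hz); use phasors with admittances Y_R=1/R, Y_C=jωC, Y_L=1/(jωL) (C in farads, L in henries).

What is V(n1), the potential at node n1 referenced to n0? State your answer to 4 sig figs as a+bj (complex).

MNA unknowns: 8 node voltages V₁..V_8 plus 1 source current (V1)
I1: z[6]−=0.678, z[3]+=0.678
R1: Y=0.004255+0.000j on G[3,5]
R2: Y=0.01126+0.000j on G[7,8]
C1: Y=0.000+0.4432j on G[0,4]
R3: Y=0.0004202+0.000j on G[6,3]
R4: Y=0.04237+0.000j on G[6,7]
R5: Y=0.1976+0.000j on G[1,5]
R6: Y=0.0001379+0.000j on G[6,8]
R7: Y=0.04673+0.000j on G[8,7]
I2: z[0]−=1.07, z[8]+=1.07
I3: z[2]−=0.125, z[5]+=0.125
C2: Y=0.000+0.3664j on G[0,7]
R8: Y=0.01520+0.000j on G[2,8]
R9: Y=0.0003484+0.000j on G[5,8]
R10: Y=0.2410+0.000j on G[4,6]
R11: Y=0.6211+0.000j on G[6,2]
C3: Y=0.000+0.1047j on G[1,0]
C4: Y=0.000+0.4746j on G[0,3]
L1: Y=0.000-0.0005468j on G[2,7]
V1: row V4−V5=10.2, i_V1 at 4,5
solve → V1=-6.889+3.602j, V2=-0.6155-0.4684j, V3=0.01248-1.349j, V4=1.402-0.04725j, V5=-8.798-0.04725j, V6=-0.7840-0.4353j, V7=0.2558-2.145j, V8=14.55-1.786j
aux → i_V1=-0.5478-0.7151j

-6.889+3.602j V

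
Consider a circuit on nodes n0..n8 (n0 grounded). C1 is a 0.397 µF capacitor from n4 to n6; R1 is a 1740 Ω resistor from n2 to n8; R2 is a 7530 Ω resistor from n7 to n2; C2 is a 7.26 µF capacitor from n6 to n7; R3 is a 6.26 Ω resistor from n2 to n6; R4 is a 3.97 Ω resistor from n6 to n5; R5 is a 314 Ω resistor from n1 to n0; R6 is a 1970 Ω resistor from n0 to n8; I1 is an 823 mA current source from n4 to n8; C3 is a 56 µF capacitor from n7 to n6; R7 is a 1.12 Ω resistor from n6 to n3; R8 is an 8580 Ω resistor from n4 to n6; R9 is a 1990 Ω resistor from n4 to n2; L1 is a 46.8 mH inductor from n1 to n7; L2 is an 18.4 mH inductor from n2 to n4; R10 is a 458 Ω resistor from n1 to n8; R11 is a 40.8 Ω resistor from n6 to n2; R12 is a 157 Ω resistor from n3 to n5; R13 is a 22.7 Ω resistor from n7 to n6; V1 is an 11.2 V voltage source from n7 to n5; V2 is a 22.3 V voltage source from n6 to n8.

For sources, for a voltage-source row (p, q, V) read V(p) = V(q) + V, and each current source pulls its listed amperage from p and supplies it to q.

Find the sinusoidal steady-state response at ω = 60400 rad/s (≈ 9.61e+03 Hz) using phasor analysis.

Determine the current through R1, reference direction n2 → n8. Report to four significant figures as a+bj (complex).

0.01287+5.812e-05j A

Element admittances at ω=60400 rad/s:
  Y(C1) = 0.000+0.02398j S between n4,n6
  Y(R1) = 0.0005747+0.000j S between n2,n8
  Y(R2) = 0.0001328+0.000j S between n7,n2
  Y(C2) = 0.000+0.4385j S between n6,n7
  Y(R3) = 0.1597+0.000j S between n2,n6
  Y(R4) = 0.2519+0.000j S between n6,n5
  Y(R5) = 0.003185+0.000j S between n1,n0
  Y(R6) = 0.0005076+0.000j S between n0,n8
  I1: injects 0.823 A into n8 (from n4)
  Y(C3) = 0.000+3.382j S between n7,n6
  Y(R7) = 0.8929+0.000j S between n6,n3
  Y(R8) = 0.0001166+0.000j S between n4,n6
  Y(R9) = 0.0005025+0.000j S between n4,n2
  Y(L1) = 0.000-0.0003538j S between n1,n7
  Y(L2) = 0.000-0.0008998j S between n2,n4
  Y(R10) = 0.002183+0.000j S between n1,n8
  Y(R11) = 0.02451+0.000j S between n6,n2
  Y(R12) = 0.006369+0.000j S between n3,n5
  Y(R13) = 0.04405+0.000j S between n7,n6
  V1: constraint V(n7)−V(n5) = 11.2
  V2: constraint V(n6)−V(n8) = 22.3
Assemble and solve the 10×10 MNA system:
  V(n1)=0.04129-0.4093j  V(n2)=22.14+2.669j  V(n3)=21.96+2.563j  V(n4)=21.08+38.20j  V(n5)=10.90+1.816j  V(n6)=22.04+2.568j  V(n7)=22.10+1.816j  V(n8)=-0.2591+2.568j
  i(V1)=-2.876-0.1941j  i(V2)=-0.8367+0.007746j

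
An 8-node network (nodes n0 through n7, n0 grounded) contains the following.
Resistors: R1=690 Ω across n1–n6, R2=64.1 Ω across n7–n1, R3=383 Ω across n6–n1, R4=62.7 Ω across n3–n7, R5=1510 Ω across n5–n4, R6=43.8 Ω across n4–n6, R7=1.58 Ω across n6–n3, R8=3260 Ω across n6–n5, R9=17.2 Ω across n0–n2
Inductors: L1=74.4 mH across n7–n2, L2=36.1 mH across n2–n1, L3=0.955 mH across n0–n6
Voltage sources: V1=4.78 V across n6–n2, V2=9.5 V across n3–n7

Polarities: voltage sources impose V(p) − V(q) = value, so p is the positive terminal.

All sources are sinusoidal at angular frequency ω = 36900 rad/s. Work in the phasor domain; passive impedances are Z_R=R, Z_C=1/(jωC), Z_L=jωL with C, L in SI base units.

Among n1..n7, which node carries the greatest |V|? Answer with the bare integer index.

Element admittances at ω=36900 rad/s:
  Y(R1) = 0.001449+0.000j S between n1,n6
  Y(L1) = 0.000-0.0003643j S between n7,n2
  Y(L2) = 0.000-0.0007507j S between n2,n1
  Y(R2) = 0.01560+0.000j S between n7,n1
  Y(R3) = 0.002611+0.000j S between n6,n1
  Y(R4) = 0.01595+0.000j S between n3,n7
  Y(R5) = 0.0006623+0.000j S between n5,n4
  Y(R6) = 0.02283+0.000j S between n4,n6
  Y(R7) = 0.6329+0.000j S between n6,n3
  Y(L3) = 0.000-0.02838j S between n0,n6
  Y(R8) = 0.0003067+0.000j S between n6,n5
  Y(R9) = 0.05814+0.000j S between n0,n2
  V1: constraint V(n6)−V(n2) = 4.78
  V2: constraint V(n3)−V(n7) = 9.5
Assemble and solve the 9×9 MNA system:
  V(n1)=-3.635+1.776j  V(n2)=-0.9197+1.884j  V(n3)=3.909+1.879j  V(n4)=3.860+1.884j  V(n5)=3.860+1.884j  V(n6)=3.860+1.884j  V(n7)=-5.591+1.879j
  i(V1)=-0.05339+0.1058j  i(V2)=-0.1820+0.003303j

7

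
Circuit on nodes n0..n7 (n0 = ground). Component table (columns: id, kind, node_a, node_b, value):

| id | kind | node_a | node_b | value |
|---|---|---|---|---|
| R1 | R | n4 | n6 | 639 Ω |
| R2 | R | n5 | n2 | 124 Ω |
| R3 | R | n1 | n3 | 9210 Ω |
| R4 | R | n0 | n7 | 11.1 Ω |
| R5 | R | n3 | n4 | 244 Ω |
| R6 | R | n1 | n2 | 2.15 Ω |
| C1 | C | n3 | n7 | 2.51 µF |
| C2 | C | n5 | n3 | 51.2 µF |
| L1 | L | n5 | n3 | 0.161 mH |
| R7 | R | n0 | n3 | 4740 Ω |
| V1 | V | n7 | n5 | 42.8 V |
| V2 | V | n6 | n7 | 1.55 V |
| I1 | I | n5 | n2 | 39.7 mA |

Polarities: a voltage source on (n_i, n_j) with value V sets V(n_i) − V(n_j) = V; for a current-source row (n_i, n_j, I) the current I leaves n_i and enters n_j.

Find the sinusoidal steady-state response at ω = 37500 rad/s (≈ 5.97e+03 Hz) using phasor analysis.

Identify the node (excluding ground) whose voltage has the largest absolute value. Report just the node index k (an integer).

MNA unknowns: 7 node voltages V₁..V_7 plus 2 source currents (V1, V2)
R1: Y=0.001565+0.000j on G[4,6]
R2: Y=0.008065+0.000j on G[5,2]
R3: Y=0.0001086+0.000j on G[1,3]
R4: Y=0.09009+0.000j on G[0,7]
R5: Y=0.004098+0.000j on G[3,4]
R6: Y=0.4651+0.000j on G[1,2]
C1: Y=0.000+0.09413j on G[3,7]
C2: Y=0.000+1.920j on G[5,3]
L1: Y=0.000-0.1656j on G[5,3]
R7: Y=0.0002110+0.000j on G[0,3]
V1: row V7−V5=42.8, i_V1 at 7,5
V2: row V6−V7=1.55, i_V2 at 6,7
I1: z[5]−=0.0397, z[2]+=0.0397
solve → V1=-37.82-0.0003422j, V2=-37.82-0.0003352j, V3=-40.53-0.03055j, V4=-28.87-0.02209j, V5=-42.71+7.154e-05j, V6=1.645+7.154e-05j, V7=0.09490+7.154e-05j
aux → i_V1=-0.05343-3.823j, i_V2=-0.04776-3.468e-05j

5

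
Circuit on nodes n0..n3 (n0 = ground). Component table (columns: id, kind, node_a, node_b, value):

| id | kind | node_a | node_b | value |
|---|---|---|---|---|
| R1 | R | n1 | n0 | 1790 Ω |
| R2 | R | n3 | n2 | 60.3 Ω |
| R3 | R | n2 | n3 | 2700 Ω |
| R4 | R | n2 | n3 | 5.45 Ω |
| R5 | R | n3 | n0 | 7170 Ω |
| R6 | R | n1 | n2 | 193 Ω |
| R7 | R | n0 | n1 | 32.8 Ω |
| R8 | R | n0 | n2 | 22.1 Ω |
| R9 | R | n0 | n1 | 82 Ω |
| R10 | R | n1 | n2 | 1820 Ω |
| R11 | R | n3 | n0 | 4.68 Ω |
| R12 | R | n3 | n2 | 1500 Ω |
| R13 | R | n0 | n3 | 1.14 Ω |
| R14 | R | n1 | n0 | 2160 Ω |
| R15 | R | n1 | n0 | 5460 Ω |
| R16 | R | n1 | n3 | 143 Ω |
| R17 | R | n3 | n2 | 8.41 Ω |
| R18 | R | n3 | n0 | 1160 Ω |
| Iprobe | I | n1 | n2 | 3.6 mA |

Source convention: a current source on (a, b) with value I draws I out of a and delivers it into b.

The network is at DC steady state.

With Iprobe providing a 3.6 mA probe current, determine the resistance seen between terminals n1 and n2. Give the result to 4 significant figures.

MNA unknowns: 3 node voltages V₁..V_3
R1: Y=0.0005587 on G[1,0]
R2: Y=0.01658 on G[3,2]
R3: Y=0.0003704 on G[2,3]
R4: Y=0.1835 on G[2,3]
R5: Y=0.0001395 on G[3,0]
R6: Y=0.005181 on G[1,2]
R7: Y=0.03049 on G[0,1]
R8: Y=0.04525 on G[0,2]
R9: Y=0.01220 on G[0,1]
R10: Y=0.0005495 on G[1,2]
R11: Y=0.2137 on G[3,0]
R12: Y=0.0006667 on G[3,2]
R13: Y=0.8772 on G[0,3]
R14: Y=0.0004630 on G[1,0]
R15: Y=0.0001832 on G[1,0]
R16: Y=0.006993 on G[1,3]
R17: Y=0.1189 on G[3,2]
R18: Y=0.0008621 on G[3,0]
Iprobe: z[1]−=0.0036, z[2]+=0.0036
solve → V1=-0.06227, V2=0.01052, V3=0.002067

R_eq = 20.22 Ω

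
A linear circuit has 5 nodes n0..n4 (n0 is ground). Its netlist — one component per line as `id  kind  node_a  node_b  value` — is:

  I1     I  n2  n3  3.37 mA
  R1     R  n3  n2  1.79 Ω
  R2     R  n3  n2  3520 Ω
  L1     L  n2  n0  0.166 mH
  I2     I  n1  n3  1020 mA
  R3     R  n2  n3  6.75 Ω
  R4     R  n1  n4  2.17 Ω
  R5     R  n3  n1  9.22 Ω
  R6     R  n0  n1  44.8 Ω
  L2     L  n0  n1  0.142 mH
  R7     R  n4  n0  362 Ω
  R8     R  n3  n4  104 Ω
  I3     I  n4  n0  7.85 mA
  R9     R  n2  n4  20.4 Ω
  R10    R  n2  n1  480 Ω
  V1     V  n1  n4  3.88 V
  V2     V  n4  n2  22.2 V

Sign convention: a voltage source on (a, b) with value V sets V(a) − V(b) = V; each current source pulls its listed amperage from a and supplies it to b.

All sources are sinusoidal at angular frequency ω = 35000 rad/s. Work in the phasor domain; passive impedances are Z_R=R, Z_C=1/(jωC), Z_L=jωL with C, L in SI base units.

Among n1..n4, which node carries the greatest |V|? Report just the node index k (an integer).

MNA unknowns: 4 node voltages V₁..V_4 plus 2 source currents (V1, V2)
I1: z[2]−=0.00337, z[3]+=0.00337
R1: Y=0.5587+0.000j on G[3,2]
R2: Y=0.0002841+0.000j on G[3,2]
L1: Y=0.000-0.1721j on G[2,0]
I2: z[1]−=1.02, z[3]+=1.02
R3: Y=0.1481+0.000j on G[2,3]
R4: Y=0.4608+0.000j on G[1,4]
R5: Y=0.1085+0.000j on G[3,1]
R6: Y=0.02232+0.000j on G[0,1]
L2: Y=0.000-0.2012j on G[0,1]
R7: Y=0.002762+0.000j on G[4,0]
R8: Y=0.009615+0.000j on G[3,4]
I3: z[4]−=0.00785, z[0]+=0.00785
R9: Y=0.04902+0.000j on G[2,4]
R10: Y=0.002083+0.000j on G[2,1]
V1: row V1−V4=3.88, i_V1 at 1,4
V2: row V4−V2=22.2, i_V2 at 4,2
solve → V1=11.97-0.7966j, V2=-14.11-0.7966j, V3=-9.183-0.7966j, V4=8.090-0.7966j
aux → i_V1=-5.264+2.426j, i_V2=-4.760+2.429j

2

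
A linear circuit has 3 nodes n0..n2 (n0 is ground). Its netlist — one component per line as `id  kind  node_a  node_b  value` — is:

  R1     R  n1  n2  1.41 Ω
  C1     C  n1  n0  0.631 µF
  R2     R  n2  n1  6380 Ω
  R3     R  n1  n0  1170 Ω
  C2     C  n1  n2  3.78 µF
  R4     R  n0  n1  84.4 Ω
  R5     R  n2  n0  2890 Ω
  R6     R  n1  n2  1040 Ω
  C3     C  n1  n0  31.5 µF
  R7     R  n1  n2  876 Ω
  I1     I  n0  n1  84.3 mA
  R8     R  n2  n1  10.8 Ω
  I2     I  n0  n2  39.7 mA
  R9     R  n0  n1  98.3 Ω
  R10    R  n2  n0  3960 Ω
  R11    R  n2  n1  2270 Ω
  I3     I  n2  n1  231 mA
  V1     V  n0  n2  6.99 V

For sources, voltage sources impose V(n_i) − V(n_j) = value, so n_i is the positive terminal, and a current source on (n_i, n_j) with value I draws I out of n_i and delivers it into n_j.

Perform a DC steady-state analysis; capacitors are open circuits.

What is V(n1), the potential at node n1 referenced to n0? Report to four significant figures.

-6.416 V

Element admittances at DC:
  Y(R1) = 0.7092 S between n1,n2
  Y(C1) = 0.000 S between n1,n0
  Y(R2) = 0.0001567 S between n2,n1
  Y(R3) = 0.0008547 S between n1,n0
  Y(C2) = 0.000 S between n1,n2
  Y(R4) = 0.01185 S between n0,n1
  Y(R5) = 0.0003460 S between n2,n0
  Y(R6) = 0.0009615 S between n1,n2
  Y(C3) = 0.000 S between n1,n0
  Y(R7) = 0.001142 S between n1,n2
  I1: injects 0.0843 A into n1 (from n0)
  Y(R8) = 0.09259 S between n2,n1
  I2: injects 0.0397 A into n2 (from n0)
  Y(R9) = 0.01017 S between n0,n1
  Y(R10) = 0.0002525 S between n2,n0
  Y(R11) = 0.0004405 S between n2,n1
  I3: injects 0.231 A into n1 (from n2)
  V1: constraint V(n0)−V(n2) = 6.99
Assemble and solve the 3×3 MNA system:
  V(n1)=-6.416  V(n2)=-6.990
  i(V1)=-0.2749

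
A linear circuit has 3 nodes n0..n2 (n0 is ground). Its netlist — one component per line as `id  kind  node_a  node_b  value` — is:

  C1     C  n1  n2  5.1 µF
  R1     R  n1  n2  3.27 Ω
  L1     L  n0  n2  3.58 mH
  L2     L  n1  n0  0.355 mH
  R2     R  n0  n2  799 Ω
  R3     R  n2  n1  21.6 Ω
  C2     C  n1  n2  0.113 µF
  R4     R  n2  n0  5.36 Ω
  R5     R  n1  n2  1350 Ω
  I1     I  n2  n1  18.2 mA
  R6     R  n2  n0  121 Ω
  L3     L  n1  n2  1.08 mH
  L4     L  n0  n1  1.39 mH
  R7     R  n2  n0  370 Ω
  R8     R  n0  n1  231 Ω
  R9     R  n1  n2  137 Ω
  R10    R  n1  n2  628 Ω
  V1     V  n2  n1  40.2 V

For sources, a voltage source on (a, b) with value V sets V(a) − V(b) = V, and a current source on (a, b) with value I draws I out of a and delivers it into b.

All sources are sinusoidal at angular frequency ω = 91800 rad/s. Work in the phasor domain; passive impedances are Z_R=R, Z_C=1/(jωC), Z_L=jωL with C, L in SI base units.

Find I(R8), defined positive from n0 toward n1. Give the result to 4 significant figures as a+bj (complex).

MNA unknowns: 2 node voltages V₁..V_2 plus 1 source current (V1)
C1: Y=0.000+0.4682j on G[1,2]
R1: Y=0.3058+0.000j on G[1,2]
L1: Y=0.000-0.003043j on G[0,2]
L2: Y=0.000-0.03069j on G[1,0]
R2: Y=0.001252+0.000j on G[0,2]
R3: Y=0.04630+0.000j on G[2,1]
C2: Y=0.000+0.01037j on G[1,2]
R4: Y=0.1866+0.000j on G[2,0]
R5: Y=0.0007407+0.000j on G[1,2]
I1: z[2]−=0.0182, z[1]+=0.0182
R6: Y=0.008264+0.000j on G[2,0]
L3: Y=0.000-0.01009j on G[1,2]
L4: Y=0.000-0.007837j on G[0,1]
R7: Y=0.002703+0.000j on G[2,0]
R8: Y=0.004329+0.000j on G[0,1]
R9: Y=0.007299+0.000j on G[1,2]
R10: Y=0.001592+0.000j on G[1,2]
V1: row V2−V1=40.2, i_V1 at 2,1
solve → V1=-37.88-7.149j, V2=2.320-7.149j
aux → i_V1=-15.00-17.40j

0.1640+0.03095j A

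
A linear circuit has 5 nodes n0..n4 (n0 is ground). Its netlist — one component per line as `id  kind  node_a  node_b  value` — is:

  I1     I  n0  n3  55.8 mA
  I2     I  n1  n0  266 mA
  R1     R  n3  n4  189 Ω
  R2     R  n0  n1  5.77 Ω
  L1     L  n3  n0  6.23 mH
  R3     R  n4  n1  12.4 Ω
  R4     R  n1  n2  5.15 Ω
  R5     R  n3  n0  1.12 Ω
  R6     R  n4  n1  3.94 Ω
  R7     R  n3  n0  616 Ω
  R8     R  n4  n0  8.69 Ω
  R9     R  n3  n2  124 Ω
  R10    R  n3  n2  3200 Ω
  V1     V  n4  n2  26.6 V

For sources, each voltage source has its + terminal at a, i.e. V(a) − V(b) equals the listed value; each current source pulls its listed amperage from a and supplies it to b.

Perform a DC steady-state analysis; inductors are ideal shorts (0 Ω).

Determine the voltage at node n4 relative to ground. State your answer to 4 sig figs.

Element admittances at DC:
  I1: injects 0.0558 A into n3 (from n0)
  I2: injects 0.266 A into n0 (from n1)
  Y(R1) = 0.005291 S between n3,n4
  Y(R2) = 0.1733 S between n0,n1
  L1: short n3↔n0 (DC inductor)
  Y(R3) = 0.08065 S between n4,n1
  Y(R4) = 0.1942 S between n1,n2
  Y(R5) = 0.8929 S between n3,n0
  Y(R6) = 0.2538 S between n4,n1
  Y(R7) = 0.001623 S between n3,n0
  Y(R8) = 0.1151 S between n4,n0
  Y(R9) = 0.008065 S between n3,n2
  Y(R10) = 0.0003125 S between n3,n2
  V1: constraint V(n4)−V(n2) = 26.6
Assemble and solve the 6×6 MNA system:
  V(n1)=-3.968  V(n2)=-21.59  V(n3)=0.000  V(n4)=5.006
  i(L1)=-0.09861  i(V1)=-3.604

5.006 V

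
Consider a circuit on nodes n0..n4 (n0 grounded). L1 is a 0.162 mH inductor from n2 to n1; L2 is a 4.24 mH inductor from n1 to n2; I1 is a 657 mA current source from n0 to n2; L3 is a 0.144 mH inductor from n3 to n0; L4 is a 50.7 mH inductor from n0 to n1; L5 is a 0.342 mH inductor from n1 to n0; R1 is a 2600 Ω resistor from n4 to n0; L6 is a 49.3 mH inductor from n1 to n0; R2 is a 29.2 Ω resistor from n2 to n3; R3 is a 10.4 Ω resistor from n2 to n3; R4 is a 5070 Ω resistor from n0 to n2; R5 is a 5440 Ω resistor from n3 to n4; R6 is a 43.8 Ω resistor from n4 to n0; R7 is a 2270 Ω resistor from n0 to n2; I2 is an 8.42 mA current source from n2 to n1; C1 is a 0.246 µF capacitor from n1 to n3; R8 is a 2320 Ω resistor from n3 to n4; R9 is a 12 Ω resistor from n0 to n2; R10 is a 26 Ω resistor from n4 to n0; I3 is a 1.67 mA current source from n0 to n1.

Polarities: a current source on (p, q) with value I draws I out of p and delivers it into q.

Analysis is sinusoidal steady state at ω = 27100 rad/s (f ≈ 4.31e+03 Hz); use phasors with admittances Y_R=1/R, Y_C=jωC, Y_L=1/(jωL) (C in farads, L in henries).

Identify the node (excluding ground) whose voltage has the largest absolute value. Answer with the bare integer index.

2

Element admittances at ω=27100 rad/s:
  Y(L1) = 0.000-0.2278j S between n2,n1
  Y(L2) = 0.000-0.008703j S between n1,n2
  I1: injects 0.657 A into n2 (from n0)
  Y(L3) = 0.000-0.2563j S between n3,n0
  Y(L4) = 0.000-0.0007278j S between n0,n1
  Y(L5) = 0.000-0.1079j S between n1,n0
  Y(R1) = 0.0003846+0.000j S between n4,n0
  Y(L6) = 0.000-0.0007485j S between n1,n0
  Y(R2) = 0.03425+0.000j S between n2,n3
  Y(R3) = 0.09615+0.000j S between n2,n3
  Y(R4) = 0.0001972+0.000j S between n0,n2
  Y(R5) = 0.0001838+0.000j S between n3,n4
  Y(R6) = 0.02283+0.000j S between n4,n0
  Y(R7) = 0.0004405+0.000j S between n0,n2
  I2: injects 0.00842 A into n1 (from n2)
  Y(C1) = 0.000+0.006667j S between n1,n3
  Y(R8) = 0.0004310+0.000j S between n3,n4
  Y(R9) = 0.08333+0.000j S between n0,n2
  Y(R10) = 0.03846+0.000j S between n4,n0
  I3: injects 0.00167 A into n1 (from n0)
Assemble and solve the 4×4 MNA system:
  V(n1)=1.666+1.114j  V(n2)=2.385+1.592j  V(n3)=-0.1864+1.314j  V(n4)=-0.001840+0.01297j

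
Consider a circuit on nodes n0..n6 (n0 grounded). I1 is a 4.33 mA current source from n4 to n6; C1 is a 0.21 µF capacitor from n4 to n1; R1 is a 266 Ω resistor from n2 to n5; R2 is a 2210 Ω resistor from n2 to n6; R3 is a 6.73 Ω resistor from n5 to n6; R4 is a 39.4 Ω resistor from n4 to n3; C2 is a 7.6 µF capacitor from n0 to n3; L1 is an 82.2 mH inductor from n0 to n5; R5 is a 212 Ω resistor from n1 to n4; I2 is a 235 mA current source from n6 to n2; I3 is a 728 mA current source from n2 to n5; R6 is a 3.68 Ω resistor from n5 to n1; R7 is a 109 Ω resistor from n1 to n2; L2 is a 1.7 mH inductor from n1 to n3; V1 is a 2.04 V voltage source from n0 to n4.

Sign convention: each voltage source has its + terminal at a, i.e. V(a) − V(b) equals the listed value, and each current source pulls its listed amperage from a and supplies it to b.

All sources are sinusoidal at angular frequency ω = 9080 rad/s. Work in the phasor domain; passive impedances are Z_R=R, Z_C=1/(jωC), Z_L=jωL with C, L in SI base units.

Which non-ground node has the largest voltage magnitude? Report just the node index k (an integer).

Element admittances at ω=9080 rad/s:
  I1: injects 0.00433 A into n6 (from n4)
  Y(C1) = 0.000+0.001907j S between n4,n1
  Y(R1) = 0.003759+0.000j S between n2,n5
  Y(R2) = 0.0004525+0.000j S between n2,n6
  Y(R3) = 0.1486+0.000j S between n5,n6
  Y(R4) = 0.02538+0.000j S between n4,n3
  Y(C2) = 0.000+0.06901j S between n0,n3
  Y(L1) = 0.000-0.001340j S between n0,n5
  Y(R5) = 0.004717+0.000j S between n1,n4
  I2: injects 0.235 A into n2 (from n6)
  I3: injects 0.728 A into n5 (from n2)
  Y(R6) = 0.2717+0.000j S between n5,n1
  Y(R7) = 0.009174+0.000j S between n1,n2
  Y(L2) = 0.000-0.06478j S between n1,n3
  V1: constraint V(n0)−V(n4) = 2.04
Assemble and solve the 7×7 MNA system:
  V(n1)=-0.2473+0.6271j  V(n2)=-36.74+0.6287j  V(n3)=-0.3251+0.6854j  V(n4)=-2.040+0.000j  V(n5)=0.9976+0.6320j  V(n6)=-0.6647+0.6320j
  i(V1)=-0.04645-0.02377j

2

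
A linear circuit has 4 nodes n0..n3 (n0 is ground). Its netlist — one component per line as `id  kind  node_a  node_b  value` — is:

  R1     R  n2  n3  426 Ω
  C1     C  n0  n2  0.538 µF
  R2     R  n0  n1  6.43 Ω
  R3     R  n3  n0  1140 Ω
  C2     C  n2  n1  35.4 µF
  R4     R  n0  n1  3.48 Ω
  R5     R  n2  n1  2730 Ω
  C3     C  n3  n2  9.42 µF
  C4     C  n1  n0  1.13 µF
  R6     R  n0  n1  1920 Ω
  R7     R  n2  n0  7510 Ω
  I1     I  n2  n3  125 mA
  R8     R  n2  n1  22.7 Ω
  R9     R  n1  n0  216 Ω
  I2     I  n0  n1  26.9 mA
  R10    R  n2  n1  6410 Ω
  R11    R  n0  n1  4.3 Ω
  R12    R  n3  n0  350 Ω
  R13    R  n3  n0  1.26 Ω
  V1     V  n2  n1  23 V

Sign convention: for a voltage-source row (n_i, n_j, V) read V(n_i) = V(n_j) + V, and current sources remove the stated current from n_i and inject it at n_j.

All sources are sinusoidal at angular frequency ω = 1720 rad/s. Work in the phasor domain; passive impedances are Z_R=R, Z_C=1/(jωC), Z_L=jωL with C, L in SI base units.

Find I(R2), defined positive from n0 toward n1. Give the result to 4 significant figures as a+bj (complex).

0.03931+0.08745j A

MNA unknowns: 3 node voltages V₁..V_3 plus 1 source current (V1)
R1: Y=0.002347+0.000j on G[2,3]
C1: Y=0.000+0.0009254j on G[0,2]
R2: Y=0.1555+0.000j on G[0,1]
R3: Y=0.0008772+0.000j on G[3,0]
C2: Y=0.000+0.06089j on G[2,1]
R4: Y=0.2874+0.000j on G[0,1]
R5: Y=0.0003663+0.000j on G[2,1]
C3: Y=0.000+0.01620j on G[3,2]
C4: Y=0.000+0.001944j on G[1,0]
R6: Y=0.0005208+0.000j on G[0,1]
R7: Y=0.0001332+0.000j on G[2,0]
I1: z[2]−=0.125, z[3]+=0.125
R8: Y=0.04405+0.000j on G[2,1]
R9: Y=0.004630+0.000j on G[1,0]
I2: z[0]−=0.0269, z[1]+=0.0269
R10: Y=0.0001560+0.000j on G[2,1]
R11: Y=0.2326+0.000j on G[0,1]
R12: Y=0.002857+0.000j on G[3,0]
R13: Y=0.7937+0.000j on G[3,0]
V1: row V2−V1=23, i_V1 at 2,1
solve → V1=-0.2528-0.5623j, V2=22.75-0.5623j, V3=0.2437+0.4543j
aux → i_V1=-1.223-1.784j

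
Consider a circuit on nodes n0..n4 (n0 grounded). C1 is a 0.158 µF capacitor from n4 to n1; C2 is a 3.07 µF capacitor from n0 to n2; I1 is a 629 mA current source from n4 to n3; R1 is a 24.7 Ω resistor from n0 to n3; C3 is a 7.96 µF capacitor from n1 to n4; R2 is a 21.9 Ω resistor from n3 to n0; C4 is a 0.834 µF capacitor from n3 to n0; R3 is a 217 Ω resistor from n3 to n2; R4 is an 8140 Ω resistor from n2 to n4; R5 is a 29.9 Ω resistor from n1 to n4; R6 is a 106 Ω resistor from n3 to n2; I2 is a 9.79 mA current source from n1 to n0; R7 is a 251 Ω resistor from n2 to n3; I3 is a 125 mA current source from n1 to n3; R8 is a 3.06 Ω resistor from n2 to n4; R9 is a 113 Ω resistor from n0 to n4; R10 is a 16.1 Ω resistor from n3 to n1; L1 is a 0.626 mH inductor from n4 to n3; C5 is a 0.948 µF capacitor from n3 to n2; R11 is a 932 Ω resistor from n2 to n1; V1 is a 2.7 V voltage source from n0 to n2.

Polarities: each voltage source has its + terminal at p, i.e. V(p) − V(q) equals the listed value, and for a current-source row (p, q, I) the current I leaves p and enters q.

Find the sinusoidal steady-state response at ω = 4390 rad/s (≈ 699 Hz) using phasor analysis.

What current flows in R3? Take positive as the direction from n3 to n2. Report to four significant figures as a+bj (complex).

0.004851+0.008001j A

MNA unknowns: 4 node voltages V₁..V_4 plus 1 source current (V1)
C1: Y=0.000+0.0006936j on G[4,1]
C2: Y=0.000+0.01348j on G[0,2]
I1: z[4]−=0.629, z[3]+=0.629
R1: Y=0.04049+0.000j on G[0,3]
C3: Y=0.000+0.03494j on G[1,4]
R2: Y=0.04566+0.000j on G[3,0]
C4: Y=0.000+0.003661j on G[3,0]
R3: Y=0.004608+0.000j on G[3,2]
R4: Y=0.0001229+0.000j on G[2,4]
R5: Y=0.03344+0.000j on G[1,4]
R6: Y=0.009434+0.000j on G[3,2]
I2: z[1]−=0.00979, z[0]+=0.00979
R7: Y=0.003984+0.000j on G[2,3]
I3: z[1]−=0.125, z[3]+=0.125
R8: Y=0.3268+0.000j on G[2,4]
R9: Y=0.008850+0.000j on G[0,4]
R10: Y=0.06211+0.000j on G[3,1]
L1: Y=0.000-0.3639j on G[4,3]
C5: Y=0.000+0.004162j on G[3,2]
R11: Y=0.001073+0.000j on G[2,1]
V1: row V0−V2=2.7, i_V1 at 0,2
solve → V1=-2.666+1.083j, V2=-2.700+0.000j, V3=-1.647+1.736j, V4=-2.251-0.5372j
aux → i_V1=-0.1584+0.1024j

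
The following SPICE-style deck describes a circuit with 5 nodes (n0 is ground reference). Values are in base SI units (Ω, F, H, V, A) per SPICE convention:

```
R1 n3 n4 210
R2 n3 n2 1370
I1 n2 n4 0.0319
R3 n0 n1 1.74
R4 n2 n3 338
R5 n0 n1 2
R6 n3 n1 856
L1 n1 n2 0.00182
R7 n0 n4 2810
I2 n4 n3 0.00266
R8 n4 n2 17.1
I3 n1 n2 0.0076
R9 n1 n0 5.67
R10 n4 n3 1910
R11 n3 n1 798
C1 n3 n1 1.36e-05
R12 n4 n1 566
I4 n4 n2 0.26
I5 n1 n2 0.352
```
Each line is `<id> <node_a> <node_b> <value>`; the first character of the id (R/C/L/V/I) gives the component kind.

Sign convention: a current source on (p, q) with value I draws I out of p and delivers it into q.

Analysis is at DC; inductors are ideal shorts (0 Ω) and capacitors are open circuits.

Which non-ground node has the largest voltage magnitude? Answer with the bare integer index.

Apply KCL at each of the 4 non-ground nodes and solve the resulting linear system.
Node n1: branches {R3, R5, R6, L1, I3, R9, R11, C1, R12, I5} → V_1 = 0.001029
Node n2: branches {R2, I1, R4, L1, R8, I3, I4, I5} → V_2 = 0.001029
Node n3: branches {R1, R2, R4, R6, I2, R10, R11, C1} → V_3 = -1.444
Node n4: branches {R1, I1, R7, I2, R8, R10, R12, I4} → V_4 = -3.617
Source currents: i(L1)=-0.3708

4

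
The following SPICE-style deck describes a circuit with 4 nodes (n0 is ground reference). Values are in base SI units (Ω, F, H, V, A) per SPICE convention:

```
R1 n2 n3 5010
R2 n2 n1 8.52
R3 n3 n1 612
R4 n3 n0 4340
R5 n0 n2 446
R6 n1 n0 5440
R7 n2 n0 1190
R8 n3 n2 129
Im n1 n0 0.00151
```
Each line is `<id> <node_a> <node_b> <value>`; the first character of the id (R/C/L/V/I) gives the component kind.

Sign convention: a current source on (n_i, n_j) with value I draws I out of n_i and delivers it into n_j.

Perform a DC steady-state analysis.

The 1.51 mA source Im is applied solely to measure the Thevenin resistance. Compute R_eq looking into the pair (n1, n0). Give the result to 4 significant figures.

R_eq = 293.8 Ω

Apply KCL at each of the 3 non-ground nodes and solve the resulting linear system.
Node n1: branches {R2, R3, R6, Im} → V_1 = -0.4436
Node n2: branches {R1, R2, R5, R7, R8} → V_2 = -0.4317
Node n3: branches {R1, R3, R4, R8} → V_3 = -0.4236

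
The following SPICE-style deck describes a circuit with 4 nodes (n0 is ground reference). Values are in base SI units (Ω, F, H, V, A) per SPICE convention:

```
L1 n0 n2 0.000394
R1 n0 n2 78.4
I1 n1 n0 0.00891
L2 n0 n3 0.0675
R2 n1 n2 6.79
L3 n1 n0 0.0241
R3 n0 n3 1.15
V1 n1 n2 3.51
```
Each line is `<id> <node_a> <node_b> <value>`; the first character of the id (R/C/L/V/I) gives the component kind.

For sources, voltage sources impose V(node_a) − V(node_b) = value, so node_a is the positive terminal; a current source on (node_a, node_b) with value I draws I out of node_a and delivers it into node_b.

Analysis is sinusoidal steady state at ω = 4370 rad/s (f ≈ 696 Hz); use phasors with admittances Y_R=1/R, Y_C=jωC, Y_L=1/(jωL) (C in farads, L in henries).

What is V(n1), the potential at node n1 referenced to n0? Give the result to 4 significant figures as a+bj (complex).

MNA unknowns: 3 node voltages V₁..V_3 plus 1 source current (V1)
L1: Y=0.000-0.5808j on G[0,2]
R1: Y=0.01276+0.000j on G[0,2]
I1: z[1]−=0.00891, z[0]+=0.00891
L2: Y=0.000-0.003390j on G[0,3]
R2: Y=0.1473+0.000j on G[1,2]
L3: Y=0.000-0.009495j on G[1,0]
R3: Y=0.8696+0.000j on G[0,3]
V1: row V1−V2=3.51, i_V1 at 1,2
solve → V1=3.453-0.01387j, V2=-0.05676-0.01387j, V3=0.000+0.000j
aux → i_V1=-0.5257+0.03279j

3.453-0.01387j V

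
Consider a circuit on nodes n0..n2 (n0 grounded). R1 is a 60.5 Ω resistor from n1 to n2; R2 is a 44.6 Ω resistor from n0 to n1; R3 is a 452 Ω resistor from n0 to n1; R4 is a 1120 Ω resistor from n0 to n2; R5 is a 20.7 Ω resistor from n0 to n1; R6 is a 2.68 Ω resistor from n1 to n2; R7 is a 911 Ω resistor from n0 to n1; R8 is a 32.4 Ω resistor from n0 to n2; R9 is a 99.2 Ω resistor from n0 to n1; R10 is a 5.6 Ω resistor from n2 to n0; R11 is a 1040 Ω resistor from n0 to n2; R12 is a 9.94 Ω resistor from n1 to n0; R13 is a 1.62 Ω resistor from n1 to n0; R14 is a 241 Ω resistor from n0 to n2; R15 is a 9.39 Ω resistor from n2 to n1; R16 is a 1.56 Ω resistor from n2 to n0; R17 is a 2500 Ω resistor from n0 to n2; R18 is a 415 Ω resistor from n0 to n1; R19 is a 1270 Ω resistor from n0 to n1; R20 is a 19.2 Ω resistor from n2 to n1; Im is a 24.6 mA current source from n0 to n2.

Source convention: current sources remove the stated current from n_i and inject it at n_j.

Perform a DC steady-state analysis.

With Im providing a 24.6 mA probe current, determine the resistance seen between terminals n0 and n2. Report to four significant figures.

MNA unknowns: 2 node voltages V₁..V_2
R1: Y=0.01653 on G[1,2]
R2: Y=0.02242 on G[0,1]
R3: Y=0.002212 on G[0,1]
R4: Y=0.0008929 on G[0,2]
R5: Y=0.04831 on G[0,1]
R6: Y=0.3731 on G[1,2]
R7: Y=0.001098 on G[0,1]
R8: Y=0.03086 on G[0,2]
R9: Y=0.01008 on G[0,1]
R10: Y=0.1786 on G[2,0]
R11: Y=0.0009615 on G[0,2]
R12: Y=0.1006 on G[1,0]
R13: Y=0.6173 on G[1,0]
R14: Y=0.004149 on G[0,2]
R15: Y=0.1065 on G[2,1]
R16: Y=0.6410 on G[2,0]
R17: Y=0.0004000 on G[0,2]
R18: Y=0.002410 on G[0,1]
R19: Y=0.0007874 on G[0,1]
R20: Y=0.05208 on G[2,1]
Im: z[0]−=0.0246, z[2]+=0.0246
solve → V1=0.008423, V2=0.02079

R_eq = 0.8453 Ω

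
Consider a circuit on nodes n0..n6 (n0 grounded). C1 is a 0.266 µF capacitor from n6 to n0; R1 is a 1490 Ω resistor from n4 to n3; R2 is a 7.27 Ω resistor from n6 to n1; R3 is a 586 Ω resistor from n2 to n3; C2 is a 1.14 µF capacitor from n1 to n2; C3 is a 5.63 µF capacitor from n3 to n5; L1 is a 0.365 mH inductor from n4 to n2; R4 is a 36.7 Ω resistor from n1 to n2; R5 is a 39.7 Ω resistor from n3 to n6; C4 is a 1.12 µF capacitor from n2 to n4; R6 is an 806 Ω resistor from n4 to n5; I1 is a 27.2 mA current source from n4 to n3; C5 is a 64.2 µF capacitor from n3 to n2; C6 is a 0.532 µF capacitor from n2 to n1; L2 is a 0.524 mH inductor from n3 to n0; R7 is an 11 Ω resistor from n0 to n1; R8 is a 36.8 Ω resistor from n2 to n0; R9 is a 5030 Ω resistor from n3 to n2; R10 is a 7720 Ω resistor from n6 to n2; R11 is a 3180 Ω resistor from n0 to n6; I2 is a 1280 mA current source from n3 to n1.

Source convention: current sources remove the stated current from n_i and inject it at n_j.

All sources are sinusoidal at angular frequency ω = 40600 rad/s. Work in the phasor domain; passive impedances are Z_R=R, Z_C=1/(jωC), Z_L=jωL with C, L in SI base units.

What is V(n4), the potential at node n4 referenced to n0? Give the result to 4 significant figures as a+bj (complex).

-10.67-0.4982j V

Element admittances at ω=40600 rad/s:
  Y(C1) = 0.000+0.01080j S between n6,n0
  Y(R1) = 0.0006711+0.000j S between n4,n3
  Y(R2) = 0.1376+0.000j S between n6,n1
  Y(R3) = 0.001706+0.000j S between n2,n3
  Y(C2) = 0.000+0.04628j S between n1,n2
  Y(C3) = 0.000+0.2286j S between n3,n5
  Y(L1) = 0.000-0.06748j S between n4,n2
  Y(R4) = 0.02725+0.000j S between n1,n2
  Y(R5) = 0.02519+0.000j S between n3,n6
  Y(C4) = 0.000+0.04547j S between n2,n4
  Y(R6) = 0.001241+0.000j S between n4,n5
  I1: injects 0.0272 A into n3 (from n4)
  Y(C5) = 0.000+2.607j S between n3,n2
  Y(C6) = 0.000+0.02160j S between n2,n1
  Y(L2) = 0.000-0.04700j S between n3,n0
  Y(R7) = 0.09091+0.000j S between n0,n1
  Y(R8) = 0.02717+0.000j S between n2,n0
  Y(R9) = 0.0001988+0.000j S between n3,n2
  Y(R10) = 0.0001295+0.000j S between n6,n2
  Y(R11) = 0.0003145+0.000j S between n0,n6
  I2: injects 1.28 A into n1 (from n3)
Assemble and solve the 6×6 MNA system:
  V(n1)=2.003-5.747j  V(n2)=-10.53+0.7477j  V(n3)=-10.78+1.147j  V(n4)=-10.67-0.4982j  V(n5)=-10.79+1.147j  V(n6)=-0.2917-4.647j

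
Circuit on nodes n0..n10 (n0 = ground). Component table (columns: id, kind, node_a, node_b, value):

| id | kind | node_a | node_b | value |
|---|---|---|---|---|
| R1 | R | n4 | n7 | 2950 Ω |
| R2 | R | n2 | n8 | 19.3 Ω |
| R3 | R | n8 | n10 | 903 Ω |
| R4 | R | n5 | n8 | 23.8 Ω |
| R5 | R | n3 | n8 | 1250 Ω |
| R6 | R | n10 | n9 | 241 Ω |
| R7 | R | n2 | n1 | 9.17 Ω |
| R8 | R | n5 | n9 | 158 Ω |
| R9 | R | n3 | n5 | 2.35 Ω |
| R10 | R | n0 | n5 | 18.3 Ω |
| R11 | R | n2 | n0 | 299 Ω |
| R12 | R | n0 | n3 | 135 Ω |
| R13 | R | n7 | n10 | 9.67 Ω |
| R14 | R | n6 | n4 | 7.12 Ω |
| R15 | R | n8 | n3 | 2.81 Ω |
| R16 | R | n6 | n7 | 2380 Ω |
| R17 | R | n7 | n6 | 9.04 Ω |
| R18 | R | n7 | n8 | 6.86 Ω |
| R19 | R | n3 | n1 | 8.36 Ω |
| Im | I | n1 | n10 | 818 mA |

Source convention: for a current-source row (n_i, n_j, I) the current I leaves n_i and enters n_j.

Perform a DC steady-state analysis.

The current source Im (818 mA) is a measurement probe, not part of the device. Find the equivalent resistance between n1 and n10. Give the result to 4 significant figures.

Apply KCL at each of the 10 non-ground nodes and solve the resulting linear system.
Node n1: branches {R7, R19, Im} → V_1 = -4.929
Node n2: branches {R2, R7, R11} → V_2 = -2.825
Node n3: branches {R5, R9, R12, R15, R19} → V_3 = -0.009015
Node n4: branches {R1, R14} → V_4 = 6.697
Node n5: branches {R4, R8, R9, R10} → V_5 = 0.1741
Node n6: branches {R14, R16, R17} → V_6 = 6.697
Node n7: branches {R1, R13, R16, R17, R18} → V_7 = 6.697
Node n8: branches {R2, R3, R4, R5, R15, R18} → V_8 = 1.422
Node n9: branches {R6, R8} → V_9 = 5.702
Node n10: branches {R3, R6, R13, Im} → V_10 = 14.13

R_eq = 23.30 Ω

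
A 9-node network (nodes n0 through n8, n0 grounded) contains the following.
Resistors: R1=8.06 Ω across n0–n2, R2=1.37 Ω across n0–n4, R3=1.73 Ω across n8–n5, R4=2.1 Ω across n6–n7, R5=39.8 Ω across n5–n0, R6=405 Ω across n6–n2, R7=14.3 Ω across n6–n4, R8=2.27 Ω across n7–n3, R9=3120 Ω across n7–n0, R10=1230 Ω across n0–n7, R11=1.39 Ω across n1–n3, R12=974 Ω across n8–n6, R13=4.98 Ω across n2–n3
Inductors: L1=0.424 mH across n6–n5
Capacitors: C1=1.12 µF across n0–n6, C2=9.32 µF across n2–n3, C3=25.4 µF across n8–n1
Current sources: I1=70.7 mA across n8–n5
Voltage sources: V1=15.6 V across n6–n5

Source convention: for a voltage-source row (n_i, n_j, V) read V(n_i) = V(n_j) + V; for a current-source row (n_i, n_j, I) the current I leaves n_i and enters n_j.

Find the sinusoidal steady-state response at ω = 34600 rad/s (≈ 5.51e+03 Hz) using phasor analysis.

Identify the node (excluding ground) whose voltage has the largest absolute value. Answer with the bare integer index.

Apply KCL at each of the 8 non-ground nodes and solve the resulting linear system.
Node n1: branches {R11, C3} → V_1 = -5.214-2.097j
Node n2: branches {R1, R6, C2, R13} → V_2 = -1.485-1.642j
Node n3: branches {R8, C2, R11, R13} → V_3 = -2.230-1.475j
Node n4: branches {R2, R7} → V_4 = 0.5478-0.03733j
Node n5: branches {L1, R3, R5, I1, V1} → V_5 = -9.335-0.4270j
Node n6: branches {L1, R4, C1, R6, R7, R12, V1} → V_6 = 6.265-0.4270j
Node n7: branches {R4, R8, R9, R10} → V_7 = 2.180-0.9297j
Node n8: branches {R3, R12, C3, I1} → V_8 = -5.723+0.3453j
Source currents: i(V1)=-2.393+0.6063j

5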